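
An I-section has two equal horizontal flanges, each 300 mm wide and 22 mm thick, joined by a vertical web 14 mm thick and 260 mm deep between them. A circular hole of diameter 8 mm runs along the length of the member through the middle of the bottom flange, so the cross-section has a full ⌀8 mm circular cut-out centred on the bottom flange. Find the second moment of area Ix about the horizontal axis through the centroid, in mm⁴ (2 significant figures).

Treat the section as a set of non-overlapping primitives; coordinates are from the bounding-box lower-left.
Bottom flange: 300 × 22, A = 6 600 mm², y = 11 mm, Ī = 266 200 mm⁴.
Web: 14 × 260, A = 3 640 mm², y = 152 mm, Ī = 20 505 333 mm⁴.
Top flange: 300 × 22, A = 6 600 mm², y = 293 mm, Ī = 266 200 mm⁴.
Hole (subtracted): ⌀8, A = 50.27 mm², y = 11 mm, Ī = 201.1 mm⁴.
Centroid: ȳ = ΣA·y / ΣA = 152.4 mm.
Transfer each piece to the horizontal axis through the centroid using Ī + A·d² with d = y − 152.4:
  bottom flange: d = -141.4 mm → contributes +132 267 642 mm⁴
  web: d = -0.4221 mm → contributes +20 505 982 mm⁴
  top flange: d = 140.6 mm → contributes +130 696 310 mm⁴
  hole: d = -141.4 mm → contributes −1 005 522 mm⁴
Total I = 282 464 412 mm⁴.

Ix ≈ 2.8 × 10⁸ mm⁴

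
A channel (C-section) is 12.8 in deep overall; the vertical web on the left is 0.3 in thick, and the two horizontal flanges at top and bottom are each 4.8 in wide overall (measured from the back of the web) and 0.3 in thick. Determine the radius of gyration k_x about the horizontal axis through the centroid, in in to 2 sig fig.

k_x ≈ 4.9 in

Treat the section as a set of non-overlapping primitives; coordinates are from the bounding-box lower-left.
Web: 0.3 × 12.8, A = 3.84 in², y = 6.4 in, Ī = 52.43 in⁴.
Top flange (beyond web): 4.5 × 0.3, A = 1.35 in², y = 12.65 in, Ī = 0.01013 in⁴.
Bottom flange (beyond web): 4.5 × 0.3, A = 1.35 in², y = 0.15 in, Ī = 0.01013 in⁴.
By symmetry the centroid is at mid-height, ȳ = 6.4 in.
Transfer each piece to the horizontal axis through the centroid using Ī + A·d² with d = y − 6.4:
  web: d = 0 in → contributes +52.43 in⁴
  top flange (beyond web): d = 6.25 in → contributes +52.74 in⁴
  bottom flange (beyond web): d = -6.25 in → contributes +52.74 in⁴
Total I = 157.9 in⁴.
Radius of gyration: k = √(I/A) = √(157.9 / 6.54) = 4.914 in.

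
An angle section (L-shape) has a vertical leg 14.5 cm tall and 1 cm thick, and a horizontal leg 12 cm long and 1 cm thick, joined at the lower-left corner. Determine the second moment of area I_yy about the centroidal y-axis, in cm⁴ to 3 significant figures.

I_yy ≈ 337 cm⁴

Decompose the section into non-overlapping parts with the origin at the bottom-left of its bounding rectangle.
Vertical leg: 1 × 14.5, A = 14.5 cm², x = 0.5 cm, Ī = 1.2083 cm⁴.
Horizontal leg (remainder): 11 × 1, A = 11 cm², x = 6.5 cm, Ī = 110.92 cm⁴.
Centroid: x̄ = ΣA·x / ΣA = 3.0882 cm.
Transfer each piece to the centroidal y-axis using Ī + A·d² with d = x − 3.0882:
  vertical leg: d = -2.5882 cm → contributes +98.343 cm⁴
  horizontal leg (remainder): d = 3.4118 cm → contributes +238.96 cm⁴
Total I = 337.3 cm⁴.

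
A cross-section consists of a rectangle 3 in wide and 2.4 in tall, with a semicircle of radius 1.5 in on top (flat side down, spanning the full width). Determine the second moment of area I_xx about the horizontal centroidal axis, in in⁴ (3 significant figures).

Split into non-overlapping primitives; take the origin at the lower-left of the bounding box.
Rectangular body: 3 × 2.4, A = 7.2 in², y = 1.2 in, Ī = 3.456 in⁴.
Semicircular cap: semicircle r = 1.5, A = 3.5343 in², y = 3.0366 in, Ī = 0.55564 in⁴.
Centroid: ȳ = ΣA·y / ΣA = 1.8047 in.
Transfer each piece to the horizontal centroidal axis using Ī + A·d² with d = y − 1.8047:
  rectangular body: d = -0.60471 in → contributes +6.0889 in⁴
  semicircular cap: d = 1.2319 in → contributes +5.9193 in⁴
Total I = 12.008 in⁴.

I_xx ≈ 12.0 in⁴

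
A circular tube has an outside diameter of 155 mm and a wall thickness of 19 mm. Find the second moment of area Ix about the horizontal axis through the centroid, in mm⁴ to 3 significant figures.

Ix ≈ 1.91 × 10⁷ mm⁴

Treat the section as a set of non-overlapping primitives; coordinates are from the bounding-box lower-left.
Outer circle: ⌀155, A = 18 869 mm², y = 77.5 mm, Ī = 28 333 269 mm⁴.
Bore (subtracted): ⌀117, A = 10 751 mm², y = 77.5 mm, Ī = 9 198 422 mm⁴.
By symmetry the centroid is at mid-height, ȳ = 77.5 mm.
All pieces are centred on the horizontal axis through the centroid, so I = ΣĪ (holes subtracted) = 19 134 847 mm⁴.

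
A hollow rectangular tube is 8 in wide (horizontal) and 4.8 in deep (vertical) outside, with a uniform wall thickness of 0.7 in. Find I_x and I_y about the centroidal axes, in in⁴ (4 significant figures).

Split into non-overlapping primitives; take the origin at the lower-left of the bounding box.
Outer rectangle: 8 × 4.8, A = 38.4 in², y = 2.4 in, Ī = 73.728 in⁴.
Inner void (subtracted): 6.6 × 3.4, A = 22.44 in², y = 2.4 in, Ī = 21.6172 in⁴.
By symmetry the centroid is at mid-height, ȳ = 2.4 in.
All pieces are centred on the centroidal x-axis, so I = ΣĪ (holes subtracted) = 52.1108 in⁴.
Repeating about the centroidal y-axis gives I_y = 123.343 in⁴.

I_x ≈ 52.11 in⁴, I_y ≈ 123.3 in⁴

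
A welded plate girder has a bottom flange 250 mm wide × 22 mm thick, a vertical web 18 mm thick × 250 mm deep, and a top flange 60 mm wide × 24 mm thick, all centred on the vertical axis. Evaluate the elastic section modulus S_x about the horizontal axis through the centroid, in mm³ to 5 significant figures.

S_x ≈ 6.3900 × 10⁵ mm³

Split into non-overlapping primitives; take the origin at the lower-left of the bounding box.
Bottom plate: 250 × 22, A = 5 500 mm², y = 11 mm, Ī = 221833.3 mm⁴.
Web plate: 18 × 250, A = 4 500 mm², y = 147 mm, Ī = 23 437 500 mm⁴.
Top plate: 60 × 24, A = 1 440 mm², y = 284 mm, Ī = 69 120 mm⁴.
Centroid: ȳ = ΣA·y / ΣA = 98.86014 mm.
Transfer each piece to the horizontal axis through the centroid using Ī + A·d² with d = y − 98.86014:
  bottom plate: d = -87.86014 mm → contributes +42 678 556 mm⁴
  web plate: d = 48.13986 mm → contributes +33 866 008 mm⁴
  top plate: d = 185.1399 mm → contributes +49 427 666 mm⁴
Total I = 125 972 230 mm⁴.
Extreme fibre distance c = 197.1399 mm; S = I/c = 638999.3 mm³.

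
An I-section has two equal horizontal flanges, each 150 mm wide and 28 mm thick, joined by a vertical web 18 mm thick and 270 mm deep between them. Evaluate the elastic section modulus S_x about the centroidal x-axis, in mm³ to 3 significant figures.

S_x ≈ 1.33 × 10⁶ mm³

Treat the section as a set of non-overlapping primitives; coordinates are from the bounding-box lower-left.
Bottom flange: 150 × 28, A = 4 200 mm², y = 14 mm, Ī = 274 400 mm⁴.
Web: 18 × 270, A = 4 860 mm², y = 163 mm, Ī = 29 524 500 mm⁴.
Top flange: 150 × 28, A = 4 200 mm², y = 312 mm, Ī = 274 400 mm⁴.
By symmetry the centroid is at mid-height, ȳ = 163 mm.
Transfer each piece to the centroidal x-axis using Ī + A·d² with d = y − 163:
  bottom flange: d = -149 mm → contributes +93 518 600 mm⁴
  web: d = 0 mm → contributes +29 524 500 mm⁴
  top flange: d = 149 mm → contributes +93 518 600 mm⁴
Total I = 216 561 700 mm⁴.
Extreme fibre distance c = 163 mm; S = I/c = 1 328 599 mm³.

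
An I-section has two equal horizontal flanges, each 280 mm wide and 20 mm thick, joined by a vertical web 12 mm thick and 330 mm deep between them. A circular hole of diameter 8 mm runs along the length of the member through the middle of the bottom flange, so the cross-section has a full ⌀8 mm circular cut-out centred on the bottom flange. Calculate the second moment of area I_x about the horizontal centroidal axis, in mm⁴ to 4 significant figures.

I_x ≈ 3.778 × 10⁸ mm⁴

Split into non-overlapping primitives; take the origin at the lower-left of the bounding box.
Bottom flange: 280 × 20, A = 5 600 mm², y = 10 mm, Ī = 186 667 mm⁴.
Web: 12 × 330, A = 3 960 mm², y = 185 mm, Ī = 35 937 000 mm⁴.
Top flange: 280 × 20, A = 5 600 mm², y = 360 mm, Ī = 186 667 mm⁴.
Hole (subtracted): ⌀8, A = 50.2655 mm², y = 10 mm, Ī = 201.062 mm⁴.
Centroid: ȳ = ΣA·y / ΣA = 185.582 mm.
Transfer each piece to the horizontal centroidal axis using Ī + A·d² with d = y − 185.582:
  bottom flange: d = -175.582 mm → contributes +172 829 621 mm⁴
  web: d = -0.582172 mm → contributes +35 938 342 mm⁴
  top flange: d = 174.418 mm → contributes +170 547 508 mm⁴
  hole: d = -175.582 mm → contributes −1 549 841 mm⁴
Total I = 377 765 631 mm⁴.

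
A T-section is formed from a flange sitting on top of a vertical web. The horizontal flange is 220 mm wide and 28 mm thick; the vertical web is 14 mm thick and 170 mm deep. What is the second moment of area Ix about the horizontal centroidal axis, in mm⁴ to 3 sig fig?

Treat the section as a set of non-overlapping primitives; coordinates are from the bounding-box lower-left.
Flange: 220 × 28, A = 6 160 mm², y = 184 mm, Ī = 402 453 mm⁴.
Web: 14 × 170, A = 2 380 mm², y = 85 mm, Ī = 5 731 833 mm⁴.
Centroid: ȳ = ΣA·y / ΣA = 156.41 mm.
Transfer each piece to the horizontal centroidal axis using Ī + A·d² with d = y − 156.41:
  flange: d = 27.59 mm → contributes +5 091 551 mm⁴
  web: d = -71.41 mm → contributes +17 868 321 mm⁴
Total I = 22 959 872 mm⁴.

Ix ≈ 2.30 × 10⁷ mm⁴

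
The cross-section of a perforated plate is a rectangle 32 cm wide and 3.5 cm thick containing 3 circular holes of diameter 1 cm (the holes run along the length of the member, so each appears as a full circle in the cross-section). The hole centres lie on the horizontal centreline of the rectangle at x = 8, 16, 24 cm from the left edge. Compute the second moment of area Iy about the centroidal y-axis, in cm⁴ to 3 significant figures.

Split into non-overlapping primitives; take the origin at the lower-left of the bounding box.
Plate: 32 × 3.5, A = 112 cm², x = 16 cm, Ī = 9557.3 cm⁴.
Hole 1 (subtracted): ⌀1, A = 0.7854 cm², x = 8 cm, Ī = 0.049087 cm⁴.
Hole 2 (subtracted): ⌀1, A = 0.7854 cm², x = 16 cm, Ī = 0.049087 cm⁴.
Hole 3 (subtracted): ⌀1, A = 0.7854 cm², x = 24 cm, Ī = 0.049087 cm⁴.
By symmetry the centroid is at mid-width, x̄ = 16 cm.
Transfer each piece to the centroidal y-axis using Ī + A·d² with d = x − 16:
  plate: d = 0 cm → contributes +9557.3 cm⁴
  hole 1: d = -8 cm → contributes −50.315 cm⁴
  hole 2: d = 0 cm → contributes −0.049087 cm⁴
  hole 3: d = 8 cm → contributes −50.315 cm⁴
Total I = 9456.7 cm⁴.

Iy ≈ 9460 cm⁴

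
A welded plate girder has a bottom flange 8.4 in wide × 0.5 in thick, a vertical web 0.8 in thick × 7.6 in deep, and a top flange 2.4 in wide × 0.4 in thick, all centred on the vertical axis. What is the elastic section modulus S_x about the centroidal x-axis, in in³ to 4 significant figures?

Split into non-overlapping primitives; take the origin at the lower-left of the bounding box.
Bottom plate: 8.4 × 0.5, A = 4.2 in², y = 0.25 in, Ī = 0.0875 in⁴.
Web plate: 0.8 × 7.6, A = 6.08 in², y = 4.3 in, Ī = 29.2651 in⁴.
Top plate: 2.4 × 0.4, A = 0.96 in², y = 8.3 in, Ī = 0.0128 in⁴.
Centroid: ȳ = ΣA·y / ΣA = 3.12829 in.
Transfer each piece to the centroidal x-axis using Ī + A·d² with d = y − 3.12829:
  bottom plate: d = -2.87829 in → contributes +34.8827 in⁴
  web plate: d = 1.17171 in → contributes +37.6123 in⁴
  top plate: d = 5.17171 in → contributes +25.6895 in⁴
Total I = 98.1845 in⁴.
Extreme fibre distance c = 5.37171 in; S = I/c = 18.2781 in³.

S_x ≈ 18.28 in³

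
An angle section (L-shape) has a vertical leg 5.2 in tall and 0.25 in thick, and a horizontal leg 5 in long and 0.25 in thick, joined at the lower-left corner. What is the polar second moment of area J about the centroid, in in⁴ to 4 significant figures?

J ≈ 12.86 in⁴

Decompose the section into non-overlapping parts with the origin at the bottom-left of its bounding rectangle.
Vertical leg: 0.25 × 5.2, A = 1.3 in², y = 2.6 in, Ī = 2.92933 in⁴.
Horizontal leg (remainder): 4.75 × 0.25, A = 1.1875 in², y = 0.125 in, Ī = 0.0061849 in⁴.
Centroid: ȳ = ΣA·y / ΣA = 1.41847 in.
Transfer each piece to the centroidal x-axis using Ī + A·d² with d = y − 1.41847:
  vertical leg: d = 1.18153 in → contributes +4.74416 in⁴
  horizontal leg (remainder): d = -1.29347 in → contributes +1.99294 in⁴
Total I = 6.7371 in⁴.
For the y-axis: x̄ = 1.31847 in.
Repeating about the centroidal y-axis gives I_y = 6.11829 in⁴.
Polar second moment: J = I_x + I_y = 12.8554 in⁴.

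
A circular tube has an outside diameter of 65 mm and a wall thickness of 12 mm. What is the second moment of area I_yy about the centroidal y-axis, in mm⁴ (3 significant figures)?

I_yy ≈ 7.38 × 10⁵ mm⁴

Split into non-overlapping primitives; take the origin at the lower-left of the bounding box.
Outer circle: ⌀65, A = 3318.3 mm², x = 32.5 mm, Ī = 876 241 mm⁴.
Bore (subtracted): ⌀41, A = 1320.3 mm², x = 32.5 mm, Ī = 138 709 mm⁴.
By symmetry the centroid is at mid-width, x̄ = 32.5 mm.
All pieces are centred on the centroidal y-axis, so I = ΣĪ (holes subtracted) = 737 531 mm⁴.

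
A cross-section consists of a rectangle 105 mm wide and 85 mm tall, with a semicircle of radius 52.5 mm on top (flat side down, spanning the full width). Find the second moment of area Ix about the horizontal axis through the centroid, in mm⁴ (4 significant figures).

Break the section into simple shapes (no overlaps), measuring from the bottom-left corner of the bounding box.
Rectangular body: 105 × 85, A = 8 925 mm², y = 42.5 mm, Ī = 5 373 594 mm⁴.
Semicircular cap: semicircle r = 52.5, A = 4329.51 mm², y = 107.282 mm, Ī = 833 814 mm⁴.
Centroid: ȳ = ΣA·y / ΣA = 63.6606 mm.
Transfer each piece to the horizontal axis through the centroid using Ī + A·d² with d = y − 63.6606:
  rectangular body: d = -21.1606 mm → contributes +9 369 935 mm⁴
  semicircular cap: d = 43.6211 mm → contributes +9 072 014 mm⁴
Total I = 18 441 949 mm⁴.

Ix ≈ 1.844 × 10⁷ mm⁴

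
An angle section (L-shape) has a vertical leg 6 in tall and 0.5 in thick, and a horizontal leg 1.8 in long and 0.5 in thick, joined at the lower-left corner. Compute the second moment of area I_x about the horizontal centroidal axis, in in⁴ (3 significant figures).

I_x ≈ 13.1 in⁴

Break the section into simple shapes (no overlaps), measuring from the bottom-left corner of the bounding box.
Vertical leg: 0.5 × 6, A = 3 in², y = 3 in, Ī = 9 in⁴.
Horizontal leg (remainder): 1.3 × 0.5, A = 0.65 in², y = 0.25 in, Ī = 0.013542 in⁴.
Centroid: ȳ = ΣA·y / ΣA = 2.5103 in.
Transfer each piece to the horizontal centroidal axis using Ī + A·d² with d = y − 2.5103:
  vertical leg: d = 0.48973 in → contributes +9.7195 in⁴
  horizontal leg (remainder): d = -2.2603 in → contributes +3.3343 in⁴
Total I = 13.054 in⁴.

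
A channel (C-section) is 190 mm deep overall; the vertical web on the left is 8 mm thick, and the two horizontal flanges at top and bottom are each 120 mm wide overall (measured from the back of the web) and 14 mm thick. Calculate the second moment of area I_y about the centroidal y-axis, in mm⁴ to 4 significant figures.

I_y ≈ 6.972 × 10⁶ mm⁴

Split into non-overlapping primitives; take the origin at the lower-left of the bounding box.
Web: 8 × 190, A = 1 520 mm², x = 4 mm, Ī = 8106.67 mm⁴.
Top flange (beyond web): 112 × 14, A = 1 568 mm², x = 64 mm, Ī = 1 639 083 mm⁴.
Bottom flange (beyond web): 112 × 14, A = 1 568 mm², x = 64 mm, Ī = 1 639 083 mm⁴.
Centroid: x̄ = ΣA·x / ΣA = 44.4124 mm.
Transfer each piece to the centroidal y-axis using Ī + A·d² with d = x − 44.4124:
  web: d = -40.4124 mm → contributes +2 490 509 mm⁴
  top flange (beyond web): d = 19.5876 mm → contributes +2 240 685 mm⁴
  bottom flange (beyond web): d = 19.5876 mm → contributes +2 240 685 mm⁴
Total I = 6 971 880 mm⁴.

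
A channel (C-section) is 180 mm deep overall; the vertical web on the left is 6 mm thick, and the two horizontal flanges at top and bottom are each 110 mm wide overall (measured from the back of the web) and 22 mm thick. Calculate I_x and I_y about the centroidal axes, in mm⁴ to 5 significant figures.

Break the section into simple shapes (no overlaps), measuring from the bottom-left corner of the bounding box.
Web: 6 × 180, A = 1 080 mm², y = 90 mm, Ī = 2 916 000 mm⁴.
Top flange (beyond web): 104 × 22, A = 2 288 mm², y = 169 mm, Ī = 92282.67 mm⁴.
Bottom flange (beyond web): 104 × 22, A = 2 288 mm², y = 11 mm, Ī = 92282.67 mm⁴.
By symmetry the centroid is at mid-height, ȳ = 90 mm.
Transfer each piece to the centroidal x-axis using Ī + A·d² with d = y − 90:
  web: d = 0 mm → contributes +2 916 000 mm⁴
  top flange (beyond web): d = 79 mm → contributes +14 371 691 mm⁴
  bottom flange (beyond web): d = -79 mm → contributes +14 371 691 mm⁴
Total I = 31 659 381 mm⁴.
For the y-axis: x̄ = 47.49788 mm.
Repeating about the centroidal y-axis gives I_y = 6 770 915 mm⁴.

I_x ≈ 3.1659 × 10⁷ mm⁴, I_y ≈ 6.7709 × 10⁶ mm⁴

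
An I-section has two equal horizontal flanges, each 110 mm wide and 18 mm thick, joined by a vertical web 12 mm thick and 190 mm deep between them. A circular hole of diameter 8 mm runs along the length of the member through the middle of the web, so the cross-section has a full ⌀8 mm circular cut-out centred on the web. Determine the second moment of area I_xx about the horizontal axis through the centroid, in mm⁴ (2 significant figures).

Break the section into simple shapes (no overlaps), measuring from the bottom-left corner of the bounding box.
Bottom flange: 110 × 18, A = 1 980 mm², y = 9 mm, Ī = 53 460 mm⁴.
Web: 12 × 190, A = 2 280 mm², y = 113 mm, Ī = 6 859 000 mm⁴.
Top flange: 110 × 18, A = 1 980 mm², y = 217 mm, Ī = 53 460 mm⁴.
Hole (subtracted): ⌀8, A = 50.27 mm², y = 113 mm, Ī = 201.1 mm⁴.
By symmetry the centroid is at mid-height, ȳ = 113 mm.
Transfer each piece to the horizontal axis through the centroid using Ī + A·d² with d = y − 113:
  bottom flange: d = -104 mm → contributes +21 469 140 mm⁴
  web: d = 0 mm → contributes +6 859 000 mm⁴
  top flange: d = 104 mm → contributes +21 469 140 mm⁴
  hole: d = 0 mm → contributes −201.1 mm⁴
Total I = 49 797 079 mm⁴.

I_xx ≈ 5.0 × 10⁷ mm⁴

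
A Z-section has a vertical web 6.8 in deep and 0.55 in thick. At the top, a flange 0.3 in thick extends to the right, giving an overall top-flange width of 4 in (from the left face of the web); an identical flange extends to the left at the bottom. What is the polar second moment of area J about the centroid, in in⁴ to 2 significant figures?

J ≈ 47 in⁴

Decompose the section into non-overlapping parts with the origin at the bottom-left of its bounding rectangle.
Web: 0.55 × 6.8, A = 3.74 in², y = 3.4 in, Ī = 14.41 in⁴.
Top flange (beyond web): 3.45 × 0.3, A = 1.035 in², y = 6.65 in, Ī = 0.007763 in⁴.
Bottom flange (beyond web): 3.45 × 0.3, A = 1.035 in², y = 0.15 in, Ī = 0.007763 in⁴.
Centroid: ȳ = ΣA·y / ΣA = 3.4 in.
Transfer each piece to the centroidal x-axis using Ī + A·d² with d = y − 3.4:
  web: d = 0 in → contributes +14.41 in⁴
  top flange (beyond web): d = 3.25 in → contributes +10.94 in⁴
  bottom flange (beyond web): d = -3.25 in → contributes +10.94 in⁴
Total I = 36.29 in⁴.
For the y-axis: x̄ = 3.725 in.
Repeating about the centroidal y-axis gives I_y = 10.43 in⁴.
Polar second moment: J = I_x + I_y = 46.72 in⁴.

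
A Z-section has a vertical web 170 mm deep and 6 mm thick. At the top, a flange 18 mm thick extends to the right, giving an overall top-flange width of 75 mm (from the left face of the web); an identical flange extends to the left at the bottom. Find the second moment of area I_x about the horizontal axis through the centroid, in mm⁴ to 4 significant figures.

Decompose the section into non-overlapping parts with the origin at the bottom-left of its bounding rectangle.
Web: 6 × 170, A = 1 020 mm², y = 85 mm, Ī = 2 456 500 mm⁴.
Top flange (beyond web): 69 × 18, A = 1 242 mm², y = 161 mm, Ī = 33 534 mm⁴.
Bottom flange (beyond web): 69 × 18, A = 1 242 mm², y = 9 mm, Ī = 33 534 mm⁴.
Centroid: ȳ = ΣA·y / ΣA = 85 mm.
Transfer each piece to the horizontal axis through the centroid using Ī + A·d² with d = y − 85:
  web: d = 0 mm → contributes +2 456 500 mm⁴
  top flange (beyond web): d = 76 mm → contributes +7 207 326 mm⁴
  bottom flange (beyond web): d = -76 mm → contributes +7 207 326 mm⁴
Total I = 16 871 152 mm⁴.

I_x ≈ 1.687 × 10⁷ mm⁴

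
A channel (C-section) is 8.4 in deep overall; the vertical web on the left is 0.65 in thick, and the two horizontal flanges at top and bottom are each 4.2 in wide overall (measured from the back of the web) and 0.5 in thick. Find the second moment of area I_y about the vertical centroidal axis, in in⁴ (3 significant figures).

I_y ≈ 13.4 in⁴

Decompose the section into non-overlapping parts with the origin at the bottom-left of its bounding rectangle.
Web: 0.65 × 8.4, A = 5.46 in², x = 0.325 in, Ī = 0.19224 in⁴.
Top flange (beyond web): 3.55 × 0.5, A = 1.775 in², x = 2.425 in, Ī = 1.8641 in⁴.
Bottom flange (beyond web): 3.55 × 0.5, A = 1.775 in², x = 2.425 in, Ī = 1.8641 in⁴.
Centroid: x̄ = ΣA·x / ΣA = 1.1524 in.
Transfer each piece to the vertical centroidal axis using Ī + A·d² with d = x − 1.1524:
  web: d = -0.82741 in → contributes +3.9302 in⁴
  top flange (beyond web): d = 1.2726 in → contributes +4.7387 in⁴
  bottom flange (beyond web): d = 1.2726 in → contributes +4.7387 in⁴
Total I = 13.408 in⁴.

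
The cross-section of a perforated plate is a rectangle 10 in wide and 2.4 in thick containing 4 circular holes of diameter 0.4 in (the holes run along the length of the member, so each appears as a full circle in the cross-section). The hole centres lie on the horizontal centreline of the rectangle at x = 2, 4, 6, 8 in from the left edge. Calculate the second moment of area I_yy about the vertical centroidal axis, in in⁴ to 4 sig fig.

I_yy ≈ 197.5 in⁴

Decompose the section into non-overlapping parts with the origin at the bottom-left of its bounding rectangle.
Plate: 10 × 2.4, A = 24 in², x = 5 in, Ī = 200 in⁴.
Hole 1 (subtracted): ⌀0.4, A = 0.125664 in², x = 2 in, Ī = 0.00125664 in⁴.
Hole 2 (subtracted): ⌀0.4, A = 0.125664 in², x = 4 in, Ī = 0.00125664 in⁴.
Hole 3 (subtracted): ⌀0.4, A = 0.125664 in², x = 6 in, Ī = 0.00125664 in⁴.
Hole 4 (subtracted): ⌀0.4, A = 0.125664 in², x = 8 in, Ī = 0.00125664 in⁴.
By symmetry the centroid is at mid-width, x̄ = 5 in.
Transfer each piece to the vertical centroidal axis using Ī + A·d² with d = x − 5:
  plate: d = 0 in → contributes +200 in⁴
  hole 1: d = -3 in → contributes −1.13223 in⁴
  hole 2: d = -1 in → contributes −0.12692 in⁴
  hole 3: d = 1 in → contributes −0.12692 in⁴
  hole 4: d = 3 in → contributes −1.13223 in⁴
Total I = 197.482 in⁴.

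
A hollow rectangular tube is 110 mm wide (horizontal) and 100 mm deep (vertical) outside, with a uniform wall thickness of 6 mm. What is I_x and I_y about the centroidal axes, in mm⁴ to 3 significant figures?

I_x ≈ 3.60 × 10⁶ mm⁴, I_y ≈ 4.19 × 10⁶ mm⁴

Treat the section as a set of non-overlapping primitives; coordinates are from the bounding-box lower-left.
Outer rectangle: 110 × 100, A = 11 000 mm², y = 50 mm, Ī = 9 166 667 mm⁴.
Inner void (subtracted): 98 × 88, A = 8 624 mm², y = 50 mm, Ī = 5 565 355 mm⁴.
By symmetry the centroid is at mid-height, ȳ = 50 mm.
All pieces are centred on the centroidal x-axis, so I = ΣĪ (holes subtracted) = 3 601 312 mm⁴.
Repeating about the centroidal y-axis gives I_y = 4 189 592 mm⁴.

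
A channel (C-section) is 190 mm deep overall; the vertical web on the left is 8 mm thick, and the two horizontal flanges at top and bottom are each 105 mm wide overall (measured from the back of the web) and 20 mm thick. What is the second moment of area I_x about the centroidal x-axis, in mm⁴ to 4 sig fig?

Break the section into simple shapes (no overlaps), measuring from the bottom-left corner of the bounding box.
Web: 8 × 190, A = 1 520 mm², y = 95 mm, Ī = 4 572 667 mm⁴.
Top flange (beyond web): 97 × 20, A = 1 940 mm², y = 180 mm, Ī = 64666.7 mm⁴.
Bottom flange (beyond web): 97 × 20, A = 1 940 mm², y = 10 mm, Ī = 64666.7 mm⁴.
By symmetry the centroid is at mid-height, ȳ = 95 mm.
Transfer each piece to the centroidal x-axis using Ī + A·d² with d = y − 95:
  web: d = 0 mm → contributes +4 572 667 mm⁴
  top flange (beyond web): d = 85 mm → contributes +14 081 167 mm⁴
  bottom flange (beyond web): d = -85 mm → contributes +14 081 167 mm⁴
Total I = 32 735 000 mm⁴.

I_x ≈ 3.274 × 10⁷ mm⁴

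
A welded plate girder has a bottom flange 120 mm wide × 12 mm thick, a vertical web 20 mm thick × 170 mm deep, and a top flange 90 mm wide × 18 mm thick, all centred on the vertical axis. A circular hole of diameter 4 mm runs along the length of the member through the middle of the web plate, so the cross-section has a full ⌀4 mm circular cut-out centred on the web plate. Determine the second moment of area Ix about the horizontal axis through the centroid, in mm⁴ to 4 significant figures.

Break the section into simple shapes (no overlaps), measuring from the bottom-left corner of the bounding box.
Bottom plate: 120 × 12, A = 1 440 mm², y = 6 mm, Ī = 17 280 mm⁴.
Web plate: 20 × 170, A = 3 400 mm², y = 97 mm, Ī = 8 188 333 mm⁴.
Top plate: 90 × 18, A = 1 620 mm², y = 191 mm, Ī = 43 740 mm⁴.
Hole (subtracted): ⌀4, A = 12.5664 mm², y = 97 mm, Ī = 12.5664 mm⁴.
Centroid: ȳ = ΣA·y / ΣA = 100.294 mm.
Transfer each piece to the horizontal axis through the centroid using Ī + A·d² with d = y − 100.294:
  bottom plate: d = -94.2943 mm → contributes +12 820 927 mm⁴
  web plate: d = -3.29433 mm → contributes +8 225 232 mm⁴
  top plate: d = 90.7057 mm → contributes +13 372 319 mm⁴
  hole: d = -3.29433 mm → contributes −148.945 mm⁴
Total I = 34 418 329 mm⁴.

Ix ≈ 3.442 × 10⁷ mm⁴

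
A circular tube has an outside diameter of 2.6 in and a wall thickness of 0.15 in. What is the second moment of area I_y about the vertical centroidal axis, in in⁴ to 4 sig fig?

Split into non-overlapping primitives; take the origin at the lower-left of the bounding box.
Outer circle: ⌀2.6, A = 5.30929 in², x = 1.3 in, Ī = 2.24318 in⁴.
Bore (subtracted): ⌀2.3, A = 4.15476 in², x = 1.3 in, Ī = 1.37367 in⁴.
By symmetry the centroid is at mid-width, x̄ = 1.3 in.
All pieces are centred on the vertical centroidal axis, so I = ΣĪ (holes subtracted) = 0.869509 in⁴.

I_y ≈ 0.8695 in⁴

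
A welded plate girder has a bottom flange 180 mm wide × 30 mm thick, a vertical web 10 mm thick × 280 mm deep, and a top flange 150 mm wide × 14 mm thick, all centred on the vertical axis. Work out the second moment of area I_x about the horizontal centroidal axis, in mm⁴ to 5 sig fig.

Split into non-overlapping primitives; take the origin at the lower-left of the bounding box.
Bottom plate: 180 × 30, A = 5 400 mm², y = 15 mm, Ī = 405 000 mm⁴.
Web plate: 10 × 280, A = 2 800 mm², y = 170 mm, Ī = 18 293 333 mm⁴.
Top plate: 150 × 14, A = 2 100 mm², y = 317 mm, Ī = 34 300 mm⁴.
Centroid: ȳ = ΣA·y / ΣA = 118.7087 mm.
Transfer each piece to the horizontal centroidal axis using Ī + A·d² with d = y − 118.7087:
  bottom plate: d = -103.7087 mm → contributes +58 484 712 mm⁴
  web plate: d = 51.29126 mm → contributes +25 659 555 mm⁴
  top plate: d = 198.2913 mm → contributes +82 605 092 mm⁴
Total I = 166 749 360 mm⁴.

I_x ≈ 1.6675 × 10⁸ mm⁴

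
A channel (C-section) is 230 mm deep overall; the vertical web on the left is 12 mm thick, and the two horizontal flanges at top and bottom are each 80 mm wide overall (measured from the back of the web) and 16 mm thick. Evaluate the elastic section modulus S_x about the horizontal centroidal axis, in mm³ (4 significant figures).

Break the section into simple shapes (no overlaps), measuring from the bottom-left corner of the bounding box.
Web: 12 × 230, A = 2 760 mm², y = 115 mm, Ī = 12 167 000 mm⁴.
Top flange (beyond web): 68 × 16, A = 1 088 mm², y = 222 mm, Ī = 23210.7 mm⁴.
Bottom flange (beyond web): 68 × 16, A = 1 088 mm², y = 8 mm, Ī = 23210.7 mm⁴.
By symmetry the centroid is at mid-height, ȳ = 115 mm.
Transfer each piece to the horizontal centroidal axis using Ī + A·d² with d = y − 115:
  web: d = 0 mm → contributes +12 167 000 mm⁴
  top flange (beyond web): d = 107 mm → contributes +12 479 723 mm⁴
  bottom flange (beyond web): d = -107 mm → contributes +12 479 723 mm⁴
Total I = 37 126 445 mm⁴.
Extreme fibre distance c = 115 mm; S = I/c = 322 839 mm³.

S_x ≈ 3.228 × 10⁵ mm³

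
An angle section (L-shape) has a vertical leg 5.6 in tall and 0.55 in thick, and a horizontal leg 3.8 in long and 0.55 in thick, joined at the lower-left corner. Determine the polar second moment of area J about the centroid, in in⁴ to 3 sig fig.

Split into non-overlapping primitives; take the origin at the lower-left of the bounding box.
Vertical leg: 0.55 × 5.6, A = 3.08 in², y = 2.8 in, Ī = 8.0491 in⁴.
Horizontal leg (remainder): 3.25 × 0.55, A = 1.7875 in², y = 0.275 in, Ī = 0.04506 in⁴.
Centroid: ȳ = ΣA·y / ΣA = 1.8727 in.
Transfer each piece to the centroidal x-axis using Ī + A·d² with d = y − 1.8727:
  vertical leg: d = 0.92726 in → contributes +10.697 in⁴
  horizontal leg (remainder): d = -1.5977 in → contributes +4.6081 in⁴
Total I = 15.305 in⁴.
For the y-axis: x̄ = 0.97274 in.
Repeating about the centroidal y-axis gives I_y = 5.7342 in⁴.
Polar second moment: J = I_x + I_y = 21.04 in⁴.

J ≈ 21.0 in⁴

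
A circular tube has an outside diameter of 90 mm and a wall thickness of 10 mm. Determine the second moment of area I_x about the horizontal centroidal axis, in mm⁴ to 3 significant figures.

Break the section into simple shapes (no overlaps), measuring from the bottom-left corner of the bounding box.
Outer circle: ⌀90, A = 6361.7 mm², y = 45 mm, Ī = 3 220 623 mm⁴.
Bore (subtracted): ⌀70, A = 3848.5 mm², y = 45 mm, Ī = 1 178 588 mm⁴.
By symmetry the centroid is at mid-height, ȳ = 45 mm.
All pieces are centred on the horizontal centroidal axis, so I = ΣĪ (holes subtracted) = 2 042 035 mm⁴.

I_x ≈ 2.04 × 10⁶ mm⁴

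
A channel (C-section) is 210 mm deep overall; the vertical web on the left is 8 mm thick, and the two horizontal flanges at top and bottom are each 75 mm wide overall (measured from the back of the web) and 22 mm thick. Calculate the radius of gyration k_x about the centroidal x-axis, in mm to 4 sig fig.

Treat the section as a set of non-overlapping primitives; coordinates are from the bounding-box lower-left.
Web: 8 × 210, A = 1 680 mm², y = 105 mm, Ī = 6 174 000 mm⁴.
Top flange (beyond web): 67 × 22, A = 1 474 mm², y = 199 mm, Ī = 59451.3 mm⁴.
Bottom flange (beyond web): 67 × 22, A = 1 474 mm², y = 11 mm, Ī = 59451.3 mm⁴.
By symmetry the centroid is at mid-height, ȳ = 105 mm.
Transfer each piece to the centroidal x-axis using Ī + A·d² with d = y − 105:
  web: d = 0 mm → contributes +6 174 000 mm⁴
  top flange (beyond web): d = 94 mm → contributes +13 083 715 mm⁴
  bottom flange (beyond web): d = -94 mm → contributes +13 083 715 mm⁴
Total I = 32 341 431 mm⁴.
Radius of gyration: k = √(I/A) = √(32 341 431 / 4 628) = 83.5955 mm.

k_x ≈ 83.60 mm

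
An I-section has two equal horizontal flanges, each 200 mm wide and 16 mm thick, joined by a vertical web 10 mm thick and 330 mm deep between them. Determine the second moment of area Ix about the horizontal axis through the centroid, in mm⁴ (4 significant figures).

Decompose the section into non-overlapping parts with the origin at the bottom-left of its bounding rectangle.
Bottom flange: 200 × 16, A = 3 200 mm², y = 8 mm, Ī = 68266.7 mm⁴.
Web: 10 × 330, A = 3 300 mm², y = 181 mm, Ī = 29 947 500 mm⁴.
Top flange: 200 × 16, A = 3 200 mm², y = 354 mm, Ī = 68266.7 mm⁴.
By symmetry the centroid is at mid-height, ȳ = 181 mm.
Transfer each piece to the horizontal axis through the centroid using Ī + A·d² with d = y − 181:
  bottom flange: d = -173 mm → contributes +95 841 067 mm⁴
  web: d = 0 mm → contributes +29 947 500 mm⁴
  top flange: d = 173 mm → contributes +95 841 067 mm⁴
Total I = 221 629 633 mm⁴.

Ix ≈ 2.216 × 10⁸ mm⁴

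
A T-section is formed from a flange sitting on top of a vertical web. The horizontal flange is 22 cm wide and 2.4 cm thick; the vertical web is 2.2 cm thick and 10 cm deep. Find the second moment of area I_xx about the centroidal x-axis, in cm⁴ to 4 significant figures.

I_xx ≈ 805.6 cm⁴

Split into non-overlapping primitives; take the origin at the lower-left of the bounding box.
Flange: 22 × 2.4, A = 52.8 cm², y = 11.2 cm, Ī = 25.344 cm⁴.
Web: 2.2 × 10, A = 22 cm², y = 5 cm, Ī = 183.333 cm⁴.
Centroid: ȳ = ΣA·y / ΣA = 9.37647 cm.
Transfer each piece to the centroidal x-axis using Ī + A·d² with d = y − 9.37647:
  flange: d = 1.82353 cm → contributes +200.918 cm⁴
  web: d = -4.37647 cm → contributes +604.71 cm⁴
Total I = 805.628 cm⁴.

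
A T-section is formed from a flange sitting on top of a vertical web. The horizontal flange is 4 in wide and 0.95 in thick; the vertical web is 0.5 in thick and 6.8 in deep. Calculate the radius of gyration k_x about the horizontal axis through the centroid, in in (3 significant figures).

k_x ≈ 2.37 in

Break the section into simple shapes (no overlaps), measuring from the bottom-left corner of the bounding box.
Flange: 4 × 0.95, A = 3.8 in², y = 7.275 in, Ī = 0.28579 in⁴.
Web: 0.5 × 6.8, A = 3.4 in², y = 3.4 in, Ī = 13.101 in⁴.
Centroid: ȳ = ΣA·y / ΣA = 5.4451 in.
Transfer each piece to the horizontal axis through the centroid using Ī + A·d² with d = y − 5.4451:
  flange: d = 1.8299 in → contributes +13.01 in⁴
  web: d = -2.0451 in → contributes +27.322 in⁴
Total I = 40.332 in⁴.
Radius of gyration: k = √(I/A) = √(40.332 / 7.2) = 2.3668 in.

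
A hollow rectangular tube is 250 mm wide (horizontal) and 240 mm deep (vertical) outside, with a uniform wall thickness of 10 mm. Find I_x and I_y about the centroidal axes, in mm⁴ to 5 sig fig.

I_x ≈ 8.3913 × 10⁷ mm⁴, I_y ≈ 8.9438 × 10⁷ mm⁴

Treat the section as a set of non-overlapping primitives; coordinates are from the bounding-box lower-left.
Outer rectangle: 250 × 240, A = 60 000 mm², y = 120 mm, Ī = 288 000 000 mm⁴.
Inner void (subtracted): 230 × 220, A = 50 600 mm², y = 120 mm, Ī = 204 086 667 mm⁴.
By symmetry the centroid is at mid-height, ȳ = 120 mm.
All pieces are centred on the centroidal x-axis, so I = ΣĪ (holes subtracted) = 83 913 333 mm⁴.
Repeating about the centroidal y-axis gives I_y = 89 438 333 mm⁴.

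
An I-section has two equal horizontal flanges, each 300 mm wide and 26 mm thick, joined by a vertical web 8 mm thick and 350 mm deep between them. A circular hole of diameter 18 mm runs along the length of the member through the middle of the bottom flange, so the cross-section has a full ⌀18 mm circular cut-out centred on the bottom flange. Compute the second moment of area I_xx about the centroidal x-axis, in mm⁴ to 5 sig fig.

I_xx ≈ 5.7170 × 10⁸ mm⁴

Split into non-overlapping primitives; take the origin at the lower-left of the bounding box.
Bottom flange: 300 × 26, A = 7 800 mm², y = 13 mm, Ī = 439 400 mm⁴.
Web: 8 × 350, A = 2 800 mm², y = 201 mm, Ī = 28 583 333 mm⁴.
Top flange: 300 × 26, A = 7 800 mm², y = 389 mm, Ī = 439 400 mm⁴.
Hole (subtracted): ⌀18, A = 254.469 mm², y = 13 mm, Ī = 5152.997 mm⁴.
Centroid: ȳ = ΣA·y / ΣA = 203.6365 mm.
Transfer each piece to the centroidal x-axis using Ī + A·d² with d = y − 203.6365:
  bottom flange: d = -190.6365 mm → contributes +283 909 061 mm⁴
  web: d = -2.636471 mm → contributes +28 602 796 mm⁴
  top flange: d = 185.3635 mm → contributes +268 444 574 mm⁴
  hole: d = -190.6365 mm → contributes −9 253 133 mm⁴
Total I = 571 703 299 mm⁴.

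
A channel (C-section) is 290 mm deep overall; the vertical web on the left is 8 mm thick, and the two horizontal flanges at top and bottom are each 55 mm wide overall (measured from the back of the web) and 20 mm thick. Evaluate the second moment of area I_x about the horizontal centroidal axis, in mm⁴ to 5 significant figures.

I_x ≈ 5.0585 × 10⁷ mm⁴

Split into non-overlapping primitives; take the origin at the lower-left of the bounding box.
Web: 8 × 290, A = 2 320 mm², y = 145 mm, Ī = 16 259 333 mm⁴.
Top flange (beyond web): 47 × 20, A = 940 mm², y = 280 mm, Ī = 31333.33 mm⁴.
Bottom flange (beyond web): 47 × 20, A = 940 mm², y = 10 mm, Ī = 31333.33 mm⁴.
By symmetry the centroid is at mid-height, ȳ = 145 mm.
Transfer each piece to the horizontal centroidal axis using Ī + A·d² with d = y − 145:
  web: d = 0 mm → contributes +16 259 333 mm⁴
  top flange (beyond web): d = 135 mm → contributes +17 162 833 mm⁴
  bottom flange (beyond web): d = -135 mm → contributes +17 162 833 mm⁴
Total I = 50 585 000 mm⁴.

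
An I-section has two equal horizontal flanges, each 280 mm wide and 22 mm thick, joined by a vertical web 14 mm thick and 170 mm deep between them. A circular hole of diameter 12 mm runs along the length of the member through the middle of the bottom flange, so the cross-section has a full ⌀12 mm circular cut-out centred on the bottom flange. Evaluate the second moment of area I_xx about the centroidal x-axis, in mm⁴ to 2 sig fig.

I_xx ≈ 1.2 × 10⁸ mm⁴

Decompose the section into non-overlapping parts with the origin at the bottom-left of its bounding rectangle.
Bottom flange: 280 × 22, A = 6 160 mm², y = 11 mm, Ī = 248 453 mm⁴.
Web: 14 × 170, A = 2 380 mm², y = 107 mm, Ī = 5 731 833 mm⁴.
Top flange: 280 × 22, A = 6 160 mm², y = 203 mm, Ī = 248 453 mm⁴.
Hole (subtracted): ⌀12, A = 113.1 mm², y = 11 mm, Ī = 1 018 mm⁴.
Centroid: ȳ = ΣA·y / ΣA = 107.7 mm.
Transfer each piece to the centroidal x-axis using Ī + A·d² with d = y − 107.7:
  bottom flange: d = -96.74 mm → contributes +57 902 750 mm⁴
  web: d = -0.7443 mm → contributes +5 733 152 mm⁴
  top flange: d = 95.26 mm → contributes +56 142 102 mm⁴
  hole: d = -96.74 mm → contributes −1 059 548 mm⁴
Total I = 118 718 456 mm⁴.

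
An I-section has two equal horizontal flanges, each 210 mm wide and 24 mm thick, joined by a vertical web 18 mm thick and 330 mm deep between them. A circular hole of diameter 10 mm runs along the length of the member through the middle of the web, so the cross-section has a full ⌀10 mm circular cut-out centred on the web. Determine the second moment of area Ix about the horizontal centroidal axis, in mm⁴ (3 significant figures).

Treat the section as a set of non-overlapping primitives; coordinates are from the bounding-box lower-left.
Bottom flange: 210 × 24, A = 5 040 mm², y = 12 mm, Ī = 241 920 mm⁴.
Web: 18 × 330, A = 5 940 mm², y = 189 mm, Ī = 53 905 500 mm⁴.
Top flange: 210 × 24, A = 5 040 mm², y = 366 mm, Ī = 241 920 mm⁴.
Hole (subtracted): ⌀10, A = 78.54 mm², y = 189 mm, Ī = 490.87 mm⁴.
By symmetry the centroid is at mid-height, ȳ = 189 mm.
Transfer each piece to the horizontal centroidal axis using Ī + A·d² with d = y − 189:
  bottom flange: d = -177 mm → contributes +158 140 080 mm⁴
  web: d = 0 mm → contributes +53 905 500 mm⁴
  top flange: d = 177 mm → contributes +158 140 080 mm⁴
  hole: d = 0 mm → contributes −490.87 mm⁴
Total I = 370 185 169 mm⁴.

Ix ≈ 3.70 × 10⁸ mm⁴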